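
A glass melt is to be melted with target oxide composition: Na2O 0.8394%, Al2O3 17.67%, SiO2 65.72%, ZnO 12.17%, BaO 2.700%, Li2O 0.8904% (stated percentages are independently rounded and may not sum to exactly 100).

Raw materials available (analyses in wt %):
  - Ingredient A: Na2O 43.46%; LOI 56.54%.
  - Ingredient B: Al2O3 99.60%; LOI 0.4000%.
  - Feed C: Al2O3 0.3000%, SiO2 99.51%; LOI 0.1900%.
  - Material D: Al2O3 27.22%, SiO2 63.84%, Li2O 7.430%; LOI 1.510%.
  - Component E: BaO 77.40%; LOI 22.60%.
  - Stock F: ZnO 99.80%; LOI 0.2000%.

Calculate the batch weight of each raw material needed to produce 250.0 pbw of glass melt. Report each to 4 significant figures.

Batch per 250.0 pbw glass melt:
  Ingredient A: 4.829 pbw
  Ingredient B: 35.73 pbw
  Feed C: 145.9 pbw
  Material D: 29.96 pbw
  Component E: 8.721 pbw
  Stock F: 30.49 pbw
Total batch = 255.6 pbw; LOI loss = 5.635 pbw; yield = 97.80%

Values along the way are shown rounded to four significant digits between the steps; every computation runs at full float precision from start to finish — a single rounding completes every reported result — the derived quantities are re-derived at full float precision (the six compositions, the yield, the totals, LOI, glass mass) from the batch weights on 250.0 pbw of glass, as set out in the problem or the answer.
The oxide mass targets at 250.0 pbw glass melt:
  Na2O: 0.8394% × 250.0 = 2.098 pbw
  Al2O3: 17.67% × 250.0 = 44.18 pbw
  SiO2: 65.72% × 250.0 = 164.3 pbw
  ZnO: 12.17% × 250.0 = 30.42 pbw
  BaO: 2.700% × 250.0 = 6.750 pbw
  Li2O: 0.8904% × 250.0 = 2.226 pbw
Balance tally, oxide-wise, given the weights on record, versus the basis set out (oxide sums agree with the targets exact up to rounding of places):
  Na2O: 4.829·0.4346 = 2.099 pbw (target 2.098 pbw)
  Al2O3: 35.73·0.9960 + 145.9·0.003000 + 29.96·0.2722 = 44.18 pbw (target 44.18 pbw)
  SiO2: 145.9·0.9951 + 29.96·0.6384 = 164.3 pbw (target 164.3 pbw)
  ZnO: 30.49·0.9980 = 30.43 pbw (target 30.42 pbw)
  BaO: 8.721·0.7740 = 6.750 pbw (target 6.750 pbw)
  Li2O: 29.96·0.07430 = 2.226 pbw (target 2.226 pbw)
The glass-mass cross-check: batch total minus LOI = 250.0 pbw (per-oxide target masses sum to 250.0 pbw; the stated basis being 250.0 pbw — differing by rounding only).
Batch grand total — Σ batch = 255.6 pbw; LOI loss = Σ batch·LOI = 5.635 pbw; the yield ratio, glass ÷ batch: 97.80%.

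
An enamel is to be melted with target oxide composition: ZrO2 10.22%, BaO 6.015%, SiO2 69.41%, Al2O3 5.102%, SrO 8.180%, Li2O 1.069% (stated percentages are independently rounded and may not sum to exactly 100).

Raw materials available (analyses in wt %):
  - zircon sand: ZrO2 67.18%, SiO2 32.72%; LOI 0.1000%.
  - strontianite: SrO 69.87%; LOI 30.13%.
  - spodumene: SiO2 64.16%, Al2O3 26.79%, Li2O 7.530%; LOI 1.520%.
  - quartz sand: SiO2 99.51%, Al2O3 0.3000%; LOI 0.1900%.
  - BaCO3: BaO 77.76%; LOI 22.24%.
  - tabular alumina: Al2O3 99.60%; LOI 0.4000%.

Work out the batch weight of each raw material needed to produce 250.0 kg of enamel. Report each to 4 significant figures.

Rounding to four significant figures applies to every mid-chain value as printed; full precision is maintained through the solve. Each reported result is rounded only once. Derived quantities (glass mass, six oxide percentages, yield, ignition loss, the totals) are re-derived using the weight values per 250.0 kg of glass in full float precision, exactly as shown in the problem or the answer.
Per-oxide target masses for 250.0 kg enamel:
  ZrO2: 10.22% × 250.0 = 25.55 kg
  BaO: 6.015% × 250.0 = 15.04 kg
  SiO2: 69.41% × 250.0 = 173.5 kg
  Al2O3: 5.102% × 250.0 = 12.76 kg
  SrO: 8.180% × 250.0 = 20.45 kg
  Li2O: 1.069% × 250.0 = 2.672 kg
Balance tally, oxide-wise, on the weights just shown, per the basis as stated (each sum matches its target mass exact up to rounding of places):
  ZrO2: 38.03·0.6718 = 25.55 kg (target 25.55 kg)
  BaO: 19.34·0.7776 = 15.04 kg (target 15.04 kg)
  SiO2: 38.03·0.3272 + 35.49·0.6416 + 139.0·0.9951 = 173.5 kg (target 173.5 kg)
  Al2O3: 35.49·0.2679 + 139.0·0.003000 + 2.841·0.9960 = 12.75 kg (target 12.76 kg)
  SrO: 29.27·0.6987 = 20.45 kg (target 20.45 kg)
  Li2O: 35.49·0.07530 = 2.672 kg (target 2.672 kg)
Glass-mass closure: the batch minus its LOI: 250.0 kg (targets for the oxides total 250.0 kg; versus the stated basis of 250.0 kg — differing by rounding only).
Adding the batch up: Σ batch = 264.0 kg; the LOI term Σ batch·LOI equals 13.97 kg; glass ÷ batch gives a yield of 94.71%.

Batch per 250.0 kg enamel:
  zircon sand: 38.03 kg
  strontianite: 29.27 kg
  spodumene: 35.49 kg
  quartz sand: 139.0 kg
  BaCO3: 19.34 kg
  tabular alumina: 2.841 kg
Total batch = 264.0 kg; LOI loss = 13.97 kg; yield = 94.71%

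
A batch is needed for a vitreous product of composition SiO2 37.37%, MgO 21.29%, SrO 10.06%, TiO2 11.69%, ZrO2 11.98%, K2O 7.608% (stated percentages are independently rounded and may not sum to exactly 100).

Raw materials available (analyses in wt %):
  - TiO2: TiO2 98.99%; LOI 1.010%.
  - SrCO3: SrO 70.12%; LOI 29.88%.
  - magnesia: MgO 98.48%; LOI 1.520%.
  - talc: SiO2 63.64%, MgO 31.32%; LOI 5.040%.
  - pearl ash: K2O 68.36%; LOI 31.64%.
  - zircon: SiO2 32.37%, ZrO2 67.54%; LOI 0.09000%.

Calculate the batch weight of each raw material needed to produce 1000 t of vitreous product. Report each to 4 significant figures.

Mid-chain values are displayed with 4-significant-digit rounding in the working — exact precision is kept through every step — a single rounding produces each reported value; derived quantities, which include yield, net glass mass, the totals, ignition loss, the six compositions, are re-derived in full precision, as given in the problem or the answer, starting from the weights at 1000 t of glass.
Target masses of each oxide per 1000 t vitreous product:
  SiO2: 37.37% × 1000 = 373.7 t
  MgO: 21.29% × 1000 = 212.9 t
  SrO: 10.06% × 1000 = 100.6 t
  TiO2: 11.69% × 1000 = 116.9 t
  ZrO2: 11.98% × 1000 = 119.8 t
  K2O: 7.608% × 1000 = 76.08 t
Checking each oxide sum per the reported batch figures, on the stated basis (delivered sums recover each target inside rounding margins):
  SiO2: 497.0·0.6364 + 177.4·0.3237 = 373.7 t (target 373.7 t)
  MgO: 58.13·0.9848 + 497.0·0.3132 = 212.9 t (target 212.9 t)
  SrO: 143.5·0.7012 = 100.6 t (target 100.6 t)
  TiO2: 118.1·0.9899 = 116.9 t (target 116.9 t)
  ZrO2: 177.4·0.6754 = 119.8 t (target 119.8 t)
  K2O: 111.3·0.6836 = 76.08 t (target 76.08 t)
Glass-mass bookkeeping: batch Σ − ignition loss = 1000 t (targets for the oxides total 1000 t; versus the stated basis of 1000 t — a pure rounding effect).
Summing the batch: Σ batch = 1105 t; the LOI term Σ batch·LOI equals 105.4 t; glass ÷ batch gives a yield of 90.47%.

Batch per 1000 t vitreous product:
  TiO2: 118.1 t
  SrCO3: 143.5 t
  magnesia: 58.13 t
  talc: 497.0 t
  pearl ash: 111.3 t
  zircon: 177.4 t
Total batch = 1105 t; LOI loss = 105.4 t; yield = 90.47%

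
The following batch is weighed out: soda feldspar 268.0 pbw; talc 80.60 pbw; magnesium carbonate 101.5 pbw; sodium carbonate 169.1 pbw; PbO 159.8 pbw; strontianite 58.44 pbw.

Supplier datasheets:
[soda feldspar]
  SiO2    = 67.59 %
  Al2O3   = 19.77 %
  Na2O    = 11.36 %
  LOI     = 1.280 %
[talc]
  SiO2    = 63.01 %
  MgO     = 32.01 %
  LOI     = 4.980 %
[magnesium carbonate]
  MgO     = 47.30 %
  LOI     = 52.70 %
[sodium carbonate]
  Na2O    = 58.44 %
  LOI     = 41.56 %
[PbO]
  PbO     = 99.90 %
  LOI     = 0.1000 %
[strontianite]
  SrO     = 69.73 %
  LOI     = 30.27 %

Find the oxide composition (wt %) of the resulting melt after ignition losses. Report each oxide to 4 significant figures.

Glass mass = 688.4 pbw (batch 837.4 − LOI 149.1).
Composition: PbO 23.19%, SiO2 33.69%, MgO 10.72%, Al2O3 7.697%, Na2O 18.78%, SrO 5.920%

Each numeric step holds exact precision from start to finish — the intermediate values appear rounded off to 4 significant digits in the working; each reported number sees exactly one rounding — all derived quantities are re-derived at full float precision (ignition loss, the totals, the six compositions, glass mass, yield) starting from the weights at 688.4 pbw of glass as they appear in the question or the answer.
Oxide masses out of the charge:
  PbO: 159.8·0.9990 = 159.6 pbw
  SiO2: 268.0·0.6759 + 80.60·0.6301 = 231.9 pbw
  MgO: 80.60·0.3201 + 101.5·0.4730 = 73.81 pbw
  Al2O3: 268.0·0.1977 = 52.98 pbw
  Na2O: 268.0·0.1136 + 169.1·0.5844 = 129.3 pbw
  SrO: 58.44·0.6973 = 40.75 pbw
LOI: 268.0·0.01280 + 80.60·0.04980 + 101.5·0.5270 + 169.1·0.4156 + 159.8·0.001000 + 58.44·0.3027 = 149.1 pbw
Glass mass = batch − LOI = 837.4 − 149.1 = 688.4 pbw (consistent with Σ oxide mass)
percent by weight: oxide/glass ×100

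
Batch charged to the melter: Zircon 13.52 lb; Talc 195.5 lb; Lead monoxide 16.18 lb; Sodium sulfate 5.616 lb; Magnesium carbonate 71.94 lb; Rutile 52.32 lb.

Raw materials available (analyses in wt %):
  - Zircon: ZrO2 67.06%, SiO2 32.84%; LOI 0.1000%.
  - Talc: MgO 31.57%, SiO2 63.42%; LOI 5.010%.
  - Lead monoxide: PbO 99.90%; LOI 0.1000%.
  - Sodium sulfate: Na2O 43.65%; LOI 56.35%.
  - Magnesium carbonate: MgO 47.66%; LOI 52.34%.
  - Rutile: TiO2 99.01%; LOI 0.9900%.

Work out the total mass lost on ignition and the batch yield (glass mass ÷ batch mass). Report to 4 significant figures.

LOI loss = 51.16 lb; glass = 303.9 lb; yield = 85.59%

Working values are printed rounded to 4 significant figures within the worked lines. Every computation runs at full float precision all the way through — each reported figure is rounded exactly once — the derived quantities are recomputed from the weighed amounts at 303.9 lb of glass at exact precision (ignition loss, yield, glass mass, six oxide percentages, totals) precisely as stated by the problem or the answer.
Per-material ignition loss:
  Zircon: 13.52 × 0.001000 = 0.01352 lb
  Talc: 195.5 × 0.05010 = 9.795 lb
  Lead monoxide: 16.18 × 0.001000 = 0.01618 lb
  Sodium sulfate: 5.616 × 0.5635 = 3.165 lb
  Magnesium carbonate: 71.94 × 0.5234 = 37.65 lb
  Rutile: 52.32 × 0.009900 = 0.5180 lb
Total LOI = 51.16 lb
Glass = batch − LOI = 355.1 − 51.16 = 303.9 lb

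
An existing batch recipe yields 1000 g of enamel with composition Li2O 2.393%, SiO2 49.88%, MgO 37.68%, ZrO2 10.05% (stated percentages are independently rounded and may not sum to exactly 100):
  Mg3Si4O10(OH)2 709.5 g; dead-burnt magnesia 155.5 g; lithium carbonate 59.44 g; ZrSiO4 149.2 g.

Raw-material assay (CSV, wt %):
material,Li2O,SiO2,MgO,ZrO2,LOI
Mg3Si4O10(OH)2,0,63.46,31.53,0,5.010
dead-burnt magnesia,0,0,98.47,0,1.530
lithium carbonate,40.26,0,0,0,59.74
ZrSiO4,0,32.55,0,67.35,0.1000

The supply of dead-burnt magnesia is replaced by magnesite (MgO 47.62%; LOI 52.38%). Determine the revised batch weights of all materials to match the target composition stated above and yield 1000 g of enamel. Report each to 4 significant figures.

The working math maintains full precision throughout — values along the way appear, with 4-significant-digit rounding, in the working — a single rounding yields each reported result — the derived quantities are carried starting from the weights per 1000 g of glass at exact precision (the four compositions, the yield, glass mass, the totals, ignition loss) as written in question or answer.
Oxide-by-oxide targets in 1000 g enamel:
  Li2O: 2.393% × 1000 = 23.93 g
  SiO2: 49.88% × 1000 = 498.8 g
  MgO: 37.68% × 1000 = 376.8 g
  ZrO2: 10.05% × 1000 = 100.5 g
Checking each oxide sum from the weights as reported, at the basis given (oxide sums agree with the targets inside rounding margins):
  Li2O: 59.44·0.4026 = 23.93 g (target 23.93 g)
  SiO2: 709.5·0.6346 + 149.2·0.3255 = 498.8 g (target 498.8 g)
  MgO: 709.5·0.3153 + 321.5·0.4762 = 376.8 g (target 376.8 g)
  ZrO2: 149.2·0.6735 = 100.5 g (target 100.5 g)
Glass-mass sanity pass: total batch − LOI = 1000 g (the targets, summed, come to 1000 g; with the basis standing at 1000 g — rounding explains the deltas).
Adding the batch up: Σ batch = 1240 g; LOI removed, Σ of batch·LOI: 239.6 g; glass ÷ batch gives a yield of 80.67%.

Revised batch per 1000 g enamel:
  Mg3Si4O10(OH)2: 709.5 g
  magnesite: 321.5 g
  lithium carbonate: 59.44 g
  ZrSiO4: 149.2 g
Total batch = 1240 g; LOI loss = 239.6 g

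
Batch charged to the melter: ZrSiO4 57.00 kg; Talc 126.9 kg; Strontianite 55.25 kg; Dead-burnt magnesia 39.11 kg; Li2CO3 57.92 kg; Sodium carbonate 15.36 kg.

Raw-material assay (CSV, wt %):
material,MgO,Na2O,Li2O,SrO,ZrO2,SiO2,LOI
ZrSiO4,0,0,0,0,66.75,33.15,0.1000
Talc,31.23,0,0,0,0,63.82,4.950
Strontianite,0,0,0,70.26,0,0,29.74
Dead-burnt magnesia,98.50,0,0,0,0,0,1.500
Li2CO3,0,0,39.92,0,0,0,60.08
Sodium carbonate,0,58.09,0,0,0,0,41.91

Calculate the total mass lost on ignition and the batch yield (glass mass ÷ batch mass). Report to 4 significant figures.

LOI loss = 64.59 kg; glass = 286.9 kg; yield = 81.63%

The whole derivation holds full float precision from first step to last — the intermediate values are displayed (rounded to four significant figures) within the worked lines — each reported number is rounded just once — derived quantities (six oxide percentages, the yield, glass mass, ignition loss, totals) are recomputed from the weighed amounts on 286.9 kg of glass in exact precision precisely as stated by question or answer.
Each material's LOI contribution:
  ZrSiO4: 57.00 × 0.001000 = 0.05700 kg
  Talc: 126.9 × 0.04950 = 6.282 kg
  Strontianite: 55.25 × 0.2974 = 16.43 kg
  Dead-burnt magnesia: 39.11 × 0.01500 = 0.5867 kg
  Li2CO3: 57.92 × 0.6008 = 34.80 kg
  Sodium carbonate: 15.36 × 0.4191 = 6.437 kg
Total LOI = 64.59 kg
Glass = batch − LOI = 351.5 − 64.59 = 286.9 kg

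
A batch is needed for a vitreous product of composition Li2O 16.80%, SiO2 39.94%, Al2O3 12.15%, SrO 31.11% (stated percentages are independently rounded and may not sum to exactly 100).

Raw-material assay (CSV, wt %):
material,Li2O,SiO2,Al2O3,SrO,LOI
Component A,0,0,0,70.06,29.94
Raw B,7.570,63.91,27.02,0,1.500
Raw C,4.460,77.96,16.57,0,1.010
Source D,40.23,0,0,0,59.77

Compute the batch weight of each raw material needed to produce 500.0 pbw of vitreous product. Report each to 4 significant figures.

Working values are shown, with 4-significant-digit rounding, within the worked lines — every computation maintains full float precision all the way through. A single rounding finalizes every reported result — the derived quantities are recomputed from the weighed amounts at 500.0 pbw of glass in full precision (totals, four oxide percentages, net glass mass, ignition loss, the yield), exactly as printed in the question or the answer.
The oxide mass targets at 500.0 pbw vitreous product:
  Li2O: 16.80% × 500.0 = 84.00 pbw
  SiO2: 39.94% × 500.0 = 199.7 pbw
  Al2O3: 12.15% × 500.0 = 60.75 pbw
  SrO: 31.11% × 500.0 = 155.6 pbw
Per-oxide balance check with the batch weights as given, relative to the basis at hand (target by target, the sums agree given rounding of the digits):
  Li2O: 136.2·0.07570 + 144.5·0.04460 + 167.1·0.4023 = 83.98 pbw (target 84.00 pbw)
  SiO2: 136.2·0.6391 + 144.5·0.7796 = 199.7 pbw (target 199.7 pbw)
  Al2O3: 136.2·0.2702 + 144.5·0.1657 = 60.74 pbw (target 60.75 pbw)
  SrO: 222.0·0.7006 = 155.5 pbw (target 155.6 pbw)
The glass-mass cross-check: Σ batch − LOI loss = 500.0 pbw (the Σ of target masses is 500.0 pbw; with the basis standing at 500.0 pbw — rounding explains the deltas).
Batch total: Σ batch = 669.8 pbw; ignition loss, Σ(batch × LOI) = 169.8 pbw; yield, glass over the total, = 74.64%.

Batch per 500.0 pbw vitreous product:
  Component A: 222.0 pbw
  Raw B: 136.2 pbw
  Raw C: 144.5 pbw
  Source D: 167.1 pbw
Total batch = 669.8 pbw; LOI loss = 169.8 pbw; yield = 74.64%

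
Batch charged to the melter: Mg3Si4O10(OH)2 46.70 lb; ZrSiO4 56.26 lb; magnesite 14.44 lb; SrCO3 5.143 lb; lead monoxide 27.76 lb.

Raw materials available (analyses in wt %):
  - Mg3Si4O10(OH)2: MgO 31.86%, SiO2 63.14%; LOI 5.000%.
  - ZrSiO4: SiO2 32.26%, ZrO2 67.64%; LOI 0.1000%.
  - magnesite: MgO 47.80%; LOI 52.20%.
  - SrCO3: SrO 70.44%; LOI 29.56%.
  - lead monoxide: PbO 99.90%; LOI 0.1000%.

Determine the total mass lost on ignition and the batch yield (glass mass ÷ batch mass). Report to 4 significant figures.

Working values are displayed rounded off to 4 significant digits alongside each step. Full precision is kept in every operation. A single rounding completes every reported value — derived quantities are recomputed in full float precision (net glass mass, the totals, yield, ignition loss, five oxide percentages) using the weight values for 138.8 lb of glass, exactly as shown in the problem or the answer.
Each material's LOI contribution:
  Mg3Si4O10(OH)2: 46.70 × 0.05000 = 2.335 lb
  ZrSiO4: 56.26 × 0.001000 = 0.05626 lb
  magnesite: 14.44 × 0.5220 = 7.538 lb
  SrCO3: 5.143 × 0.2956 = 1.520 lb
  lead monoxide: 27.76 × 0.001000 = 0.02776 lb
Total LOI = 11.48 lb
Glass = batch − LOI = 150.3 − 11.48 = 138.8 lb

LOI loss = 11.48 lb; glass = 138.8 lb; yield = 92.36%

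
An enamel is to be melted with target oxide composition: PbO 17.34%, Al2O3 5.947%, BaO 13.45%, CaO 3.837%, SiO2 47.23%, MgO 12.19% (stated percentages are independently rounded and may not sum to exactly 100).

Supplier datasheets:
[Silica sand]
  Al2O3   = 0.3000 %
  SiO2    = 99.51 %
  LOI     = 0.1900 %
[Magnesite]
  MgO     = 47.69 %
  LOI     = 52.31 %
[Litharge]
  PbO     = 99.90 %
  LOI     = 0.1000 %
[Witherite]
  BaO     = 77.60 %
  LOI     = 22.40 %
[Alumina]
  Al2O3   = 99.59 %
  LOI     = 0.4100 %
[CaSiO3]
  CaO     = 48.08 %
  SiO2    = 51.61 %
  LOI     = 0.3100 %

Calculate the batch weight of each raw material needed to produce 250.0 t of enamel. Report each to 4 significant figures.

In-progress results are displayed rounded off to 4 significant figures in the printout; every computation carries exact precision through every step — a single rounding finalizes each reported result; all derived quantities are carried using the weight values at 250.0 t of glass in full precision (LOI, yield, totals, six oxide percentages, glass mass) as they appear in the question or the answer.
The oxide mass targets at 250.0 t enamel:
  PbO: 17.34% × 250.0 = 43.35 t
  Al2O3: 5.947% × 250.0 = 14.87 t
  BaO: 13.45% × 250.0 = 33.62 t
  CaO: 3.837% × 250.0 = 9.592 t
  SiO2: 47.23% × 250.0 = 118.1 t
  MgO: 12.19% × 250.0 = 30.48 t
Checking each oxide sum per the reported batch figures, at the basis given (target by target, the sums agree up to rounding of the answer):
  PbO: 43.39·0.9990 = 43.35 t (target 43.35 t)
  Al2O3: 108.3·0.003000 + 14.60·0.9959 = 14.87 t (target 14.87 t)
  BaO: 43.33·0.7760 = 33.62 t (target 33.62 t)
  CaO: 19.95·0.4808 = 9.592 t (target 9.592 t)
  SiO2: 108.3·0.9951 + 19.95·0.5161 = 118.1 t (target 118.1 t)
  MgO: 63.90·0.4769 = 30.47 t (target 30.48 t)
Glass-mass bookkeeping: the batch minus its LOI: 250.0 t (the targets, summed, come to 250.0 t; the stated basis being 250.0 t — deltas are rounding alone).
Total batch = Σ batch = 293.5 t; loss to ignition Σ batch·LOI = 43.50 t; glass ÷ batch gives a yield of 85.18%.

Batch per 250.0 t enamel:
  Silica sand: 108.3 t
  Magnesite: 63.90 t
  Litharge: 43.39 t
  Witherite: 43.33 t
  Alumina: 14.60 t
  CaSiO3: 19.95 t
Total batch = 293.5 t; LOI loss = 43.50 t; yield = 85.18%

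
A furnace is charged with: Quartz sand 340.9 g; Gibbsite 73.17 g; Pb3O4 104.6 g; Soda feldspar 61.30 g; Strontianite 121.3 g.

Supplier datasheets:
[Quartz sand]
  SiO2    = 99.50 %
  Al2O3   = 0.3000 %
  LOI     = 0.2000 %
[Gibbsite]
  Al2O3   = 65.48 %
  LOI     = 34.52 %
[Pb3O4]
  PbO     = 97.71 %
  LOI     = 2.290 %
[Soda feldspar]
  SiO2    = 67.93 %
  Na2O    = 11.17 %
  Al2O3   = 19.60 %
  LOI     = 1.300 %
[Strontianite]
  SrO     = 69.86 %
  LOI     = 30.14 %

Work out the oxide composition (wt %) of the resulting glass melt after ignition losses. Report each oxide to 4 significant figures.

All internal work carries exact precision at every stage — rounding to 4 significant figures governs every intermediate as displayed; each reported number is rounded only once. The derived quantities, which include LOI, totals, five oxide percentages, net glass mass, yield, are rebuilt at full precision, as written in problem or answer, from the weighed amounts at 635.6 g of glass.
What the batch supplies per oxide:
  PbO: 104.6·0.9771 = 102.2 g
  SiO2: 340.9·0.9950 + 61.30·0.6793 = 380.8 g
  Na2O: 61.30·0.1117 = 6.847 g
  SrO: 121.3·0.6986 = 84.74 g
  Al2O3: 340.9·0.003000 + 73.17·0.6548 + 61.30·0.1960 = 60.95 g
LOI: 340.9·0.002000 + 73.17·0.3452 + 104.6·0.02290 + 61.30·0.01300 + 121.3·0.3014 = 65.69 g
Glass = total batch minus LOI = 701.3 − 65.69 = 635.6 g (equal to the oxide-mass sum)
oxide / glass × 100 gives the wt %

Glass mass = 635.6 g (batch 701.3 − LOI 65.69).
Composition: PbO 16.08%, SiO2 59.92%, Na2O 1.077%, SrO 13.33%, Al2O3 9.590%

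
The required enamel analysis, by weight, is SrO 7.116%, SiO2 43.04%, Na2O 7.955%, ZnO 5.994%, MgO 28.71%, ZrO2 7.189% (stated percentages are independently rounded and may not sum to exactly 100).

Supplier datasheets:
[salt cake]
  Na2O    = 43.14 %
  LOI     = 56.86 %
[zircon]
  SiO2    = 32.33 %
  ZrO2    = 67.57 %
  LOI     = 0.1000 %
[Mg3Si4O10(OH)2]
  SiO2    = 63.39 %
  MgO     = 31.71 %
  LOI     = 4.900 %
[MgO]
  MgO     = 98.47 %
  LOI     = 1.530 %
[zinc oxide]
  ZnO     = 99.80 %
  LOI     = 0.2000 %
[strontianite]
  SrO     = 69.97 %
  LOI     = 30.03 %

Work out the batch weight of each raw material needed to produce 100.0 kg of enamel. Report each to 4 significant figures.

Values along the way are shown rounded to four significant digits in the working — all arithmetic carries full precision throughout — a single rounding produces each reported result. Derived quantities (LOI, the yield, the totals, glass mass, the six compositions) are computed in full float precision from the weighed amounts per 100.0 kg of glass, as given in either problem or answer.
Oxide-by-oxide targets in 100.0 kg enamel:
  SrO: 7.116% × 100.0 = 7.116 kg
  SiO2: 43.04% × 100.0 = 43.04 kg
  Na2O: 7.955% × 100.0 = 7.955 kg
  ZnO: 5.994% × 100.0 = 5.994 kg
  MgO: 28.71% × 100.0 = 28.71 kg
  ZrO2: 7.189% × 100.0 = 7.189 kg
Oxide-by-oxide audit from the weights as reported, on the stated basis (sum by sum, the targets are met exact up to rounding of places):
  SrO: 10.17·0.6997 = 7.116 kg (target 7.116 kg)
  SiO2: 10.64·0.3233 + 62.47·0.6339 = 43.04 kg (target 43.04 kg)
  Na2O: 18.44·0.4314 = 7.955 kg (target 7.955 kg)
  ZnO: 6.006·0.9980 = 5.994 kg (target 5.994 kg)
  MgO: 62.47·0.3171 + 9.039·0.9847 = 28.71 kg (target 28.71 kg)
  ZrO2: 10.64·0.6757 = 7.189 kg (target 7.189 kg)
Auditing the glass mass value: total batch − LOI = 100.0 kg (the targets, summed, come to 100.0 kg; with the basis standing at 100.0 kg — deltas are rounding alone).
Whole-batch sum: Σ batch = 116.8 kg; loss to ignition Σ batch·LOI = 16.76 kg; glass ÷ batch gives a yield of 85.65%.

Batch per 100.0 kg enamel:
  salt cake: 18.44 kg
  zircon: 10.64 kg
  Mg3Si4O10(OH)2: 62.47 kg
  MgO: 9.039 kg
  zinc oxide: 6.006 kg
  strontianite: 10.17 kg
Total batch = 116.8 kg; LOI loss = 16.76 kg; yield = 85.65%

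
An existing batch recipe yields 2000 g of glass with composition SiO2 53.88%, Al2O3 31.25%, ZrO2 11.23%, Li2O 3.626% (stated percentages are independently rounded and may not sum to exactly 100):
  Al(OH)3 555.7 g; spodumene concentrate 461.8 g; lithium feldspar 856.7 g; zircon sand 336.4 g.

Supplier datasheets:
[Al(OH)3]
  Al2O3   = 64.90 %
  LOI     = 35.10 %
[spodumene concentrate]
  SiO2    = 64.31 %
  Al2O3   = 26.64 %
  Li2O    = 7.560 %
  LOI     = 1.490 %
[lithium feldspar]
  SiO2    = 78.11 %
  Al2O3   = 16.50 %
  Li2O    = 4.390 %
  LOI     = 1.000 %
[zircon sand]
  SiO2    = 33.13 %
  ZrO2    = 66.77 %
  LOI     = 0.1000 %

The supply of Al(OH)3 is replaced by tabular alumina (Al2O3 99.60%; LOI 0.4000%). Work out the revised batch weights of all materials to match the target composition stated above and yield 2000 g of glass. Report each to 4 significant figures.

Revised batch per 2000 g glass:
  tabular alumina: 362.1 g
  spodumene concentrate: 461.8 g
  lithium feldspar: 856.7 g
  zircon sand: 336.4 g
Total batch = 2017 g; LOI loss = 17.23 g

Values along the way are displayed rounded to four significant digits alongside each step. All internal work holds full precision at every stage. Each reported value is rounded once only. All derived quantities, which include glass mass, totals, yield, the four compositions, LOI, are rebuilt at full float precision, as they appear in question or answer, starting from the weights at 2000 g of glass.
Target oxide masses per 2000 g glass:
  SiO2: 53.88% × 2000 = 1078 g
  Al2O3: 31.25% × 2000 = 625.0 g
  ZrO2: 11.23% × 2000 = 224.6 g
  Li2O: 3.626% × 2000 = 72.52 g
Sums-versus-targets review using the reported weights, versus the basis set out (target by target, the sums agree within answer rounding):
  SiO2: 461.8·0.6431 + 856.7·0.7811 + 336.4·0.3313 = 1078 g (target 1078 g)
  Al2O3: 362.1·0.9960 + 461.8·0.2664 + 856.7·0.1650 = 625.0 g (target 625.0 g)
  ZrO2: 336.4·0.6677 = 224.6 g (target 224.6 g)
  Li2O: 461.8·0.07560 + 856.7·0.04390 = 72.52 g (target 72.52 g)
Consistency of the glass mass: the batch minus its LOI: 2000 g (oxide target masses add up to 2000 g; versus the stated basis of 2000 g — any gap is answer rounding).
Summing the batch: Σ batch = 2017 g; ignition loss, Σ(batch × LOI) = 17.23 g; the yield ratio, glass ÷ batch: 99.15%.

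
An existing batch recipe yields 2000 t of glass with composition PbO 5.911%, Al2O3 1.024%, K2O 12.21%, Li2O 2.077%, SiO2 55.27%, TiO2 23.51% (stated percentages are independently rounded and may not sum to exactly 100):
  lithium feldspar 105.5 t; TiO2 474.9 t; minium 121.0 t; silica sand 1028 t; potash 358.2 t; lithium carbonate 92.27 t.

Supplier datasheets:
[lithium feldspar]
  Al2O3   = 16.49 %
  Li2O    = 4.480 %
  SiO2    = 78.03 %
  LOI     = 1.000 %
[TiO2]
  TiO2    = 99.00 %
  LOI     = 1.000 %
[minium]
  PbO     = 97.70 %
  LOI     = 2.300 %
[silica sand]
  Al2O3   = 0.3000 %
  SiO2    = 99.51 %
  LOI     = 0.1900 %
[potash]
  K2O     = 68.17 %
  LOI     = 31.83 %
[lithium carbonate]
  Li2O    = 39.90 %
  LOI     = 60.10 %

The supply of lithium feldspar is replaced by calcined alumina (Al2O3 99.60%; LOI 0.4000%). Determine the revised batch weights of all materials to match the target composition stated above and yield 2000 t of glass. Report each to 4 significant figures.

All internal work maintains full precision in every operation. Working values are shown (rounded to 4 significant digits) as written — every reported value carries a single rounding — all derived quantities are rebuilt in full float precision (net glass mass, LOI, six oxide percentages, totals, yield) using the weight values at 2000 t of glass as set out in the problem or answer text.
Oxide-by-oxide targets in 2000 t glass:
  PbO: 5.911% × 2000 = 118.2 t
  Al2O3: 1.024% × 2000 = 20.48 t
  K2O: 12.21% × 2000 = 244.2 t
  Li2O: 2.077% × 2000 = 41.54 t
  SiO2: 55.27% × 2000 = 1105 t
  TiO2: 23.51% × 2000 = 470.2 t
Verifying the oxide balance with the batch weights as given, for the quoted basis mass (every target is met by its sum modulo rounding of the values):
  PbO: 121.0·0.9770 = 118.2 t (target 118.2 t)
  Al2O3: 17.22·0.9960 + 1111·0.003000 = 20.48 t (target 20.48 t)
  K2O: 358.2·0.6817 = 244.2 t (target 244.2 t)
  Li2O: 104.1·0.3990 = 41.54 t (target 41.54 t)
  SiO2: 1111·0.9951 = 1106 t (target 1105 t)
  TiO2: 474.9·0.9900 = 470.2 t (target 470.2 t)
Glass mass check: total batch − LOI = 2000 t (per-oxide target masses sum to 2000 t; basis as stated: 2000 t — rounding explains the deltas).
Total batch = Σ batch = 2186 t; LOI removed, Σ of batch·LOI: 186.3 t; the yield ratio, glass ÷ batch: 91.48%.

Revised batch per 2000 t glass:
  calcined alumina: 17.22 t
  TiO2: 474.9 t
  minium: 121.0 t
  silica sand: 1111 t
  potash: 358.2 t
  lithium carbonate: 104.1 t
Total batch = 2186 t; LOI loss = 186.3 t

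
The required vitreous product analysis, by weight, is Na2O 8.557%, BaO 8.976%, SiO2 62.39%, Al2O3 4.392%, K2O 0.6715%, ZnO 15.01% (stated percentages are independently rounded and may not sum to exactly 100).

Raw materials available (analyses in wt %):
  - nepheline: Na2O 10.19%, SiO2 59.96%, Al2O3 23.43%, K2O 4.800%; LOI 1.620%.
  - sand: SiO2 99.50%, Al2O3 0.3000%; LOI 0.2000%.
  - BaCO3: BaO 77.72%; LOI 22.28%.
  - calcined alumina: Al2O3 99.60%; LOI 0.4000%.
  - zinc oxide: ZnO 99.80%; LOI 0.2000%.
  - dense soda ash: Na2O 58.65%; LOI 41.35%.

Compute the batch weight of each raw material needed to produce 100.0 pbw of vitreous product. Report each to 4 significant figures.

Batch per 100.0 pbw vitreous product:
  nepheline: 13.99 pbw
  sand: 54.27 pbw
  BaCO3: 11.55 pbw
  calcined alumina: 0.9552 pbw
  zinc oxide: 15.04 pbw
  dense soda ash: 12.16 pbw
Total batch = 108.0 pbw; LOI loss = 7.971 pbw; yield = 92.62%

The whole derivation maintains exact precision in all steps. The intermediate values are printed, rounded to 4 significant figures, within the worked lines. Every reported value takes exactly one rounding; the derived quantities, which include LOI, yield, six oxide percentages, totals, net glass mass, are rebuilt in full precision, exactly as shown in question or answer, starting from the weights per 100.0 pbw of glass.
Oxide-by-oxide targets in 100.0 pbw vitreous product:
  Na2O: 8.557% × 100.0 = 8.557 pbw
  BaO: 8.976% × 100.0 = 8.976 pbw
  SiO2: 62.39% × 100.0 = 62.39 pbw
  Al2O3: 4.392% × 100.0 = 4.392 pbw
  K2O: 0.6715% × 100.0 = 0.6715 pbw
  ZnO: 15.01% × 100.0 = 15.01 pbw
Oxide-by-oxide audit with the batch weights as given, per the basis as stated (delivered sums recover each target inside rounding margins):
  Na2O: 13.99·0.1019 + 12.16·0.5865 = 8.557 pbw (target 8.557 pbw)
  BaO: 11.55·0.7772 = 8.977 pbw (target 8.976 pbw)
  SiO2: 13.99·0.5996 + 54.27·0.9950 = 62.39 pbw (target 62.39 pbw)
  Al2O3: 13.99·0.2343 + 54.27·0.003000 + 0.9552·0.9960 = 4.392 pbw (target 4.392 pbw)
  K2O: 13.99·0.04800 = 0.6715 pbw (target 0.6715 pbw)
  ZnO: 15.04·0.9980 = 15.01 pbw (target 15.01 pbw)
Auditing the glass mass value: total charge less LOI = 99.99 pbw (per-oxide target masses sum to 100.0 pbw; against the stated basis, 100.0 pbw — differing by rounding only).
Summing the batch: Σ batch = 108.0 pbw; ignition loss, Σ(batch × LOI) = 7.971 pbw; as yield: glass ÷ batch → 92.62%.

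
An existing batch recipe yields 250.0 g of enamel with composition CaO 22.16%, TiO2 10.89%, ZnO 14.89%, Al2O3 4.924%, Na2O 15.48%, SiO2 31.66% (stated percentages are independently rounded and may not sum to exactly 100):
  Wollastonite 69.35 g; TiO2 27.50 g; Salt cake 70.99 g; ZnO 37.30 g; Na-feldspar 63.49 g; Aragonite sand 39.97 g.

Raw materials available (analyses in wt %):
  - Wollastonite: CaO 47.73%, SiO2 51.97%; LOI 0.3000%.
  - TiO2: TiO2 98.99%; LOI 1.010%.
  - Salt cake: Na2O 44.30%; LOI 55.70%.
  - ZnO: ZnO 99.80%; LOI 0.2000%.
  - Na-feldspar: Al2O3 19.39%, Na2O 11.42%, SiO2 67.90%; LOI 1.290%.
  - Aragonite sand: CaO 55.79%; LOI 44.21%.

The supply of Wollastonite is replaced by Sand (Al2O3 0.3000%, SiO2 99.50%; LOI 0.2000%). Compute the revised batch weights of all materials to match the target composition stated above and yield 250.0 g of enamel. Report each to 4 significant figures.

Working values are shown rounded to four significant digits. The whole derivation runs at full precision in every operation. A single rounding finalizes each reported number. Derived quantities (ignition loss, net glass mass, the yield, six oxide percentages, the totals) are rebuilt in full precision using the weight values for 250.0 g of glass, exactly as printed in the question or the answer.
Oxide-by-oxide targets in 250.0 g enamel:
  CaO: 22.16% × 250.0 = 55.40 g
  TiO2: 10.89% × 250.0 = 27.22 g
  ZnO: 14.89% × 250.0 = 37.22 g
  Al2O3: 4.924% × 250.0 = 12.31 g
  Na2O: 15.48% × 250.0 = 38.70 g
  SiO2: 31.66% × 250.0 = 79.15 g
A balance pass over the oxides, given the weights on record, against the basis in use (target by target, the sums agree modulo rounding of the values):
  CaO: 99.30·0.5579 = 55.40 g (target 55.40 g)
  TiO2: 27.50·0.9899 = 27.22 g (target 27.22 g)
  ZnO: 37.30·0.9980 = 37.23 g (target 37.22 g)
  Al2O3: 36.61·0.003000 + 62.92·0.1939 = 12.31 g (target 12.31 g)
  Na2O: 71.14·0.4430 + 62.92·0.1142 = 38.70 g (target 38.70 g)
  SiO2: 36.61·0.9950 + 62.92·0.6790 = 79.15 g (target 79.15 g)
Auditing the glass mass value: total batch − LOI = 250.0 g (the Σ of target masses is 250.0 g; the stated basis being 250.0 g — differing by rounding only).
Batch total: Σ batch = 334.8 g; Σ batch·LOI gives LOI loss = 84.76 g; the yield ratio, glass ÷ batch: 74.68%.

Revised batch per 250.0 g enamel:
  Sand: 36.61 g
  TiO2: 27.50 g
  Salt cake: 71.14 g
  ZnO: 37.30 g
  Na-feldspar: 62.92 g
  Aragonite sand: 99.30 g
Total batch = 334.8 g; LOI loss = 84.76 g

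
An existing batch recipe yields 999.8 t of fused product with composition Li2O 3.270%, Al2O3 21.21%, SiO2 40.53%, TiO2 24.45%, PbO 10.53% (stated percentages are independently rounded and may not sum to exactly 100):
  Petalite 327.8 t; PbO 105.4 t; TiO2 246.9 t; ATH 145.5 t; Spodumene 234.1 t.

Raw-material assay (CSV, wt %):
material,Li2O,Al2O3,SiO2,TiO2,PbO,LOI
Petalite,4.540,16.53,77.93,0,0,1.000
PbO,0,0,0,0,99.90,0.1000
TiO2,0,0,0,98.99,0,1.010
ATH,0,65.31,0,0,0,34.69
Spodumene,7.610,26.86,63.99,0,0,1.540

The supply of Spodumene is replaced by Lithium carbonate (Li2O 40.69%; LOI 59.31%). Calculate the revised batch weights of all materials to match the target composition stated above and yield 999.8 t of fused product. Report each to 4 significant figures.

The intermediate values are displayed, rounded to 4 significant figures, when written out; all arithmetic runs at exact precision end to end; each reported figure receives exactly one rounding. The derived quantities (net glass mass, the yield, five oxide percentages, ignition loss, the totals) are computed in full precision from the weighed amounts at 999.8 t of glass exactly as printed in either problem or answer.
Oxide mass targets, per 999.8 t fused product:
  Li2O: 3.270% × 999.8 = 32.69 t
  Al2O3: 21.21% × 999.8 = 212.1 t
  SiO2: 40.53% × 999.8 = 405.2 t
  TiO2: 24.45% × 999.8 = 244.5 t
  PbO: 10.53% × 999.8 = 105.3 t
Verifying the oxide balance with the batch weights as given, for the quoted basis mass (sums match the target masses modulo rounding of the values):
  Li2O: 520.0·0.04540 + 22.33·0.4069 = 32.69 t (target 32.69 t)
  Al2O3: 520.0·0.1653 + 193.1·0.6531 = 212.1 t (target 212.1 t)
  SiO2: 520.0·0.7793 = 405.2 t (target 405.2 t)
  TiO2: 246.9·0.9899 = 244.4 t (target 244.5 t)
  PbO: 105.4·0.9990 = 105.3 t (target 105.3 t)
The glass-mass cross-check: whole batch net of LOI = 999.7 t (the targets, summed, come to 999.7 t; stated basis 999.8 t — deltas are rounding alone).
Adding the batch up: Σ batch = 1088 t; the LOI term Σ batch·LOI equals 88.03 t; yield: glass divided by total = 91.91%.

Revised batch per 999.8 t fused product:
  Petalite: 520.0 t
  PbO: 105.4 t
  TiO2: 246.9 t
  ATH: 193.1 t
  Lithium carbonate: 22.33 t
Total batch = 1088 t; LOI loss = 88.03 t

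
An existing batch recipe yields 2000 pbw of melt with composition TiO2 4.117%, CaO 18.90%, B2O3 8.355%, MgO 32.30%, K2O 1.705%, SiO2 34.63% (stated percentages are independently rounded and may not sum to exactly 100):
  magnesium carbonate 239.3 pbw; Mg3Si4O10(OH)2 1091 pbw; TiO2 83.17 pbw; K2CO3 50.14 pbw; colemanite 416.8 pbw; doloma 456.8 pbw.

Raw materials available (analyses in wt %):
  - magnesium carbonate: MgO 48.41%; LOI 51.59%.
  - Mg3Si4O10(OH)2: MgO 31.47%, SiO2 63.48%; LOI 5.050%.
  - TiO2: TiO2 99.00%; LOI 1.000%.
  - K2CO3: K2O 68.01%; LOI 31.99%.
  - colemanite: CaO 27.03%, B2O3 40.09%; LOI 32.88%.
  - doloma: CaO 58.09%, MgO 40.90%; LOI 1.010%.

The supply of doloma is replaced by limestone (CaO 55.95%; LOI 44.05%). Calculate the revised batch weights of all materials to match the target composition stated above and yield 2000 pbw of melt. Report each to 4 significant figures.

Revised batch per 2000 pbw melt:
  magnesium carbonate: 625.2 pbw
  Mg3Si4O10(OH)2: 1091 pbw
  TiO2: 83.17 pbw
  K2CO3: 50.14 pbw
  colemanite: 416.8 pbw
  limestone: 474.2 pbw
Total batch = 2741 pbw; LOI loss = 740.4 pbw

Every computation carries full float precision in all steps — intermediates appear, rounded to four significant figures, on the page. Each reported value includes exactly one rounding. The derived quantities (the six compositions, totals, yield, ignition loss, glass mass) are computed at full precision from the batch weights at 2000 pbw of glass, as quoted within problem or answer.
Per-oxide target masses for 2000 pbw melt:
  TiO2: 4.117% × 2000 = 82.34 pbw
  CaO: 18.90% × 2000 = 378.0 pbw
  B2O3: 8.355% × 2000 = 167.1 pbw
  MgO: 32.30% × 2000 = 646.0 pbw
  K2O: 1.705% × 2000 = 34.10 pbw
  SiO2: 34.63% × 2000 = 692.6 pbw
Per-oxide balance check from the weights as reported, under the basis named above (target by target, the sums agree once rounding is allowed for):
  TiO2: 83.17·0.9900 = 82.34 pbw (target 82.34 pbw)
  CaO: 416.8·0.2703 + 474.2·0.5595 = 378.0 pbw (target 378.0 pbw)
  B2O3: 416.8·0.4009 = 167.1 pbw (target 167.1 pbw)
  MgO: 625.2·0.4841 + 1091·0.3147 = 646.0 pbw (target 646.0 pbw)
  K2O: 50.14·0.6801 = 34.10 pbw (target 34.10 pbw)
  SiO2: 1091·0.6348 = 692.6 pbw (target 692.6 pbw)
Glass-mass closure: the batch minus its LOI: 2000 pbw (the Σ of target masses is 2000 pbw; the stated basis being 2000 pbw — rounding explains the deltas).
Whole-batch sum: Σ batch = 2741 pbw; ignition loss, Σ(batch × LOI) = 740.4 pbw; as yield: glass ÷ batch → 72.98%.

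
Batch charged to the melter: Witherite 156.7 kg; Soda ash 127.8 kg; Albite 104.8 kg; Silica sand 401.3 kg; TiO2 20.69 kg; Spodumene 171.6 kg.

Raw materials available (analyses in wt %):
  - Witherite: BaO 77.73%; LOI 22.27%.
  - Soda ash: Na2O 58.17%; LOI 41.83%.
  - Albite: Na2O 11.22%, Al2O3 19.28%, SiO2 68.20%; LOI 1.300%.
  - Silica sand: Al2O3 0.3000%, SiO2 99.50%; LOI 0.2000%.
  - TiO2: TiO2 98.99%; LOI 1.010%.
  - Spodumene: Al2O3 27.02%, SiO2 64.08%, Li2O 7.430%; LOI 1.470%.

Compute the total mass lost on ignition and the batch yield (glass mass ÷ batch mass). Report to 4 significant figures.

Full precision is carried all the way through — working values appear (rounded to 4 significant figures) within the worked lines. A single rounding finalizes each reported result; derived quantities (the totals, yield, the six compositions, ignition loss, glass mass) are computed from the batch weights per 889.6 kg of glass at full precision exactly as shown in either problem or answer.
Loss on ignition, line by line:
  Witherite: 156.7 × 0.2227 = 34.90 kg
  Soda ash: 127.8 × 0.4183 = 53.46 kg
  Albite: 104.8 × 0.01300 = 1.362 kg
  Silica sand: 401.3 × 0.002000 = 0.8026 kg
  TiO2: 20.69 × 0.01010 = 0.2090 kg
  Spodumene: 171.6 × 0.01470 = 2.523 kg
Total LOI = 93.25 kg
Glass = batch − LOI = 982.9 − 93.25 = 889.6 kg

LOI loss = 93.25 kg; glass = 889.6 kg; yield = 90.51%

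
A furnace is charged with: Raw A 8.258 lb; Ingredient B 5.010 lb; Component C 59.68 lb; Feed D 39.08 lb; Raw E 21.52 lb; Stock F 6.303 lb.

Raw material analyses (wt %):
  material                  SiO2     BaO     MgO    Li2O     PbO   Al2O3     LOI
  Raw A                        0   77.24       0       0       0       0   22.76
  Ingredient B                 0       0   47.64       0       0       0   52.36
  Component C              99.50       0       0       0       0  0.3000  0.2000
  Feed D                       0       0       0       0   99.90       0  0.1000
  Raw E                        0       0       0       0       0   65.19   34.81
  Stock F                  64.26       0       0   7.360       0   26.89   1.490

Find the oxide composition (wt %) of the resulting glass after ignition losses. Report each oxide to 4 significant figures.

Mid-chain values are printed rounded off to 4 significant figures across the worked steps. Exact precision is kept at each step; each reported number is rounded only once — derived quantities (six oxide percentages, the yield, LOI, totals, glass mass) are re-derived at full float precision using the weight values for 127.6 lb of glass, as quoted within problem or answer.
Per-oxide mass from batch:
  SiO2: 59.68·0.9950 + 6.303·0.6426 = 63.43 lb
  BaO: 8.258·0.7724 = 6.378 lb
  MgO: 5.010·0.4764 = 2.387 lb
  Li2O: 6.303·0.07360 = 0.4639 lb
  PbO: 39.08·0.9990 = 39.04 lb
  Al2O3: 59.68·0.003000 + 21.52·0.6519 + 6.303·0.2689 = 15.90 lb
LOI: 8.258·0.2276 + 5.010·0.5236 + 59.68·0.002000 + 39.08·0.001000 + 21.52·0.3481 + 6.303·0.01490 = 12.25 lb
The glass mass, total less LOI, = 139.9 − 12.25 = 127.6 lb (equal to the oxide-mass sum)
percent share: oxide ÷ glass, ×100

Glass mass = 127.6 lb (batch 139.9 − LOI 12.25).
Composition: SiO2 49.71%, BaO 4.999%, MgO 1.870%, Li2O 0.3635%, PbO 30.60%, Al2O3 12.46%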